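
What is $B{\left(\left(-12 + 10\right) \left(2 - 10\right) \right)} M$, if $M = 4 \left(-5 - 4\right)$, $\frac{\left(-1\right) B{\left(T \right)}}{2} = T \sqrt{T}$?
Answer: $4608$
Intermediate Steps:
$B{\left(T \right)} = - 2 T^{\frac{3}{2}}$ ($B{\left(T \right)} = - 2 T \sqrt{T} = - 2 T^{\frac{3}{2}}$)
$M = -36$ ($M = 4 \left(-9\right) = -36$)
$B{\left(\left(-12 + 10\right) \left(2 - 10\right) \right)} M = - 2 \left(\left(-12 + 10\right) \left(2 - 10\right)\right)^{\frac{3}{2}} \left(-36\right) = - 2 \left(\left(-2\right) \left(-8\right)\right)^{\frac{3}{2}} \left(-36\right) = - 2 \cdot 16^{\frac{3}{2}} \left(-36\right) = \left(-2\right) 64 \left(-36\right) = \left(-128\right) \left(-36\right) = 4608$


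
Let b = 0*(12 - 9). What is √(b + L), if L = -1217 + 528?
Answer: I*√689 ≈ 26.249*I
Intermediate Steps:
b = 0 (b = 0*3 = 0)
L = -689
√(b + L) = √(0 - 689) = √(-689) = I*√689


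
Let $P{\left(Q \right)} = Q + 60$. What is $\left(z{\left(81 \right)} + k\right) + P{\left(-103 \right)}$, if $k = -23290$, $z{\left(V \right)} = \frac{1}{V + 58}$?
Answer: $- \frac{3243286}{139} \approx -23333.0$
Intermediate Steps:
$z{\left(V \right)} = \frac{1}{58 + V}$
$P{\left(Q \right)} = 60 + Q$
$\left(z{\left(81 \right)} + k\right) + P{\left(-103 \right)} = \left(\frac{1}{58 + 81} - 23290\right) + \left(60 - 103\right) = \left(\frac{1}{139} - 23290\right) - 43 = - \frac{3237309}{139} - 43 = - \frac{3243286}{139}$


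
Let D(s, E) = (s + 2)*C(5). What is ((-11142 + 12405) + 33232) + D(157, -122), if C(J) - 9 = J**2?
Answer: 39901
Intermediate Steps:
C(J) = 9 + J**2
D(s, E) = 68 + 34*s (D(s, E) = (s + 2)*(9 + 5**2) = (2 + s)*(9 + 25) = (2 + s)*34 = 68 + 34*s)
((-11142 + 12405) + 33232) + D(157, -122) = ((-11142 + 12405) + 33232) + (68 + 34*157) = (1263 + 33232) + (68 + 5338) = 34495 + 5406 = 39901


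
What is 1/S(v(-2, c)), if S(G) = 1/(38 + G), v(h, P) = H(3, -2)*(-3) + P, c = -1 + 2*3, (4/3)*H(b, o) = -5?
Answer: 217/4 ≈ 54.250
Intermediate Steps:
H(b, o) = -15/4 (H(b, o) = (3/4)*(-5) = -15/4)
c = 5 (c = -1 + 6 = 5)
v(h, P) = 45/4 + P (v(h, P) = -15/4*(-3) + P = 45/4 + P)
1/S(v(-2, c)) = 1/(1/(38 + (45/4 + 5))) = 1/(1/(38 + 65/4)) = 1/(1/(217/4)) = 1/(4/217) = 217/4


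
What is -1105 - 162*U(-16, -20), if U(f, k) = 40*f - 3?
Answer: 103061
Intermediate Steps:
U(f, k) = -3 + 40*f
-1105 - 162*U(-16, -20) = -1105 - 162*(-3 + 40*(-16)) = -1105 - 162*(-3 - 640) = -1105 - 162*(-643) = -1105 + 104166 = 103061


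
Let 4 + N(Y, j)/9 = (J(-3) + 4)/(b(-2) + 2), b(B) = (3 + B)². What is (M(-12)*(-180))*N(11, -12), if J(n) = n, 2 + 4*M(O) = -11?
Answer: -19305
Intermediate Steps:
M(O) = -13/4 (M(O) = -½ + (¼)*(-11) = -½ - 11/4 = -13/4)
N(Y, j) = -33 (N(Y, j) = -36 + 9*((-3 + 4)/((3 - 2)² + 2)) = -36 + 9*(1/(1² + 2)) = -36 + 9*(1/(1 + 2)) = -36 + 9*(1/3) = -36 + 9*(1*(⅓)) = -36 + 9*(⅓) = -36 + 3 = -33)
(M(-12)*(-180))*N(11, -12) = -13/4*(-180)*(-33) = 585*(-33) = -19305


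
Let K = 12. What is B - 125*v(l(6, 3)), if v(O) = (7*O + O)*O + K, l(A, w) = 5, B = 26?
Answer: -26474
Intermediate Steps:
v(O) = 12 + 8*O² (v(O) = (7*O + O)*O + 12 = (8*O)*O + 12 = 8*O² + 12 = 12 + 8*O²)
B - 125*v(l(6, 3)) = 26 - 125*(12 + 8*5²) = 26 - 125*(12 + 8*25) = 26 - 125*(12 + 200) = 26 - 125*212 = 26 - 26500 = -26474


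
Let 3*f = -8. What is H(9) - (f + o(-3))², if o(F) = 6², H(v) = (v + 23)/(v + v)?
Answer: -3328/3 ≈ -1109.3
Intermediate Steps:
f = -8/3 (f = (⅓)*(-8) = -8/3 ≈ -2.6667)
H(v) = (23 + v)/(2*v) (H(v) = (23 + v)/((2*v)) = (23 + v)*(1/(2*v)) = (23 + v)/(2*v))
o(F) = 36
H(9) - (f + o(-3))² = (½)*(23 + 9)/9 - (-8/3 + 36)² = (½)*(⅑)*32 - (100/3)² = 16/9 - 1*10000/9 = 16/9 - 10000/9 = -3328/3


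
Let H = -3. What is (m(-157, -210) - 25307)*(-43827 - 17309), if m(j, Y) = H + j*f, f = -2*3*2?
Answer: 1432171936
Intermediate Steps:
f = -12 (f = -6*2 = -12)
m(j, Y) = -3 - 12*j (m(j, Y) = -3 + j*(-12) = -3 - 12*j)
(m(-157, -210) - 25307)*(-43827 - 17309) = ((-3 - 12*(-157)) - 25307)*(-43827 - 17309) = ((-3 + 1884) - 25307)*(-61136) = (1881 - 25307)*(-61136) = -23426*(-61136) = 1432171936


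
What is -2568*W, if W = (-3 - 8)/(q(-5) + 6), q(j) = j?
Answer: 28248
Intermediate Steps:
W = -11 (W = (-3 - 8)/(-5 + 6) = -11/1 = -11*1 = -11)
-2568*W = -2568*(-11) = 28248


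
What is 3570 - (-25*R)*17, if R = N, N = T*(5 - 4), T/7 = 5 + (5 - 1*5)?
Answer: 18445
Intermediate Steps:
T = 35 (T = 7*(5 + (5 - 1*5)) = 7*(5 + (5 - 5)) = 7*(5 + 0) = 7*5 = 35)
N = 35 (N = 35*(5 - 4) = 35*1 = 35)
R = 35
3570 - (-25*R)*17 = 3570 - (-25*35)*17 = 3570 - (-875)*17 = 3570 - 1*(-14875) = 3570 + 14875 = 18445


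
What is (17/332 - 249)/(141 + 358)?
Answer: -82651/165668 ≈ -0.49890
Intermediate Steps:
(17/332 - 249)/(141 + 358) = (17*(1/332) - 249)/499 = (17/332 - 249)*(1/499) = -82651/332*1/499 = -82651/165668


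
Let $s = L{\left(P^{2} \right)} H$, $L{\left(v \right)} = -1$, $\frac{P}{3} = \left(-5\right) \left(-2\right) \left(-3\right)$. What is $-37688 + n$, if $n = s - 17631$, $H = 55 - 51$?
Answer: $-55323$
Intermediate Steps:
$P = -90$ ($P = 3 \left(-5\right) \left(-2\right) \left(-3\right) = 3 \cdot 10 \left(-3\right) = 3 \left(-30\right) = -90$)
$H = 4$
$s = -4$ ($s = \left(-1\right) 4 = -4$)
$n = -17635$ ($n = -4 - 17631 = -17635$)
$-37688 + n = -37688 - 17635 = -55323$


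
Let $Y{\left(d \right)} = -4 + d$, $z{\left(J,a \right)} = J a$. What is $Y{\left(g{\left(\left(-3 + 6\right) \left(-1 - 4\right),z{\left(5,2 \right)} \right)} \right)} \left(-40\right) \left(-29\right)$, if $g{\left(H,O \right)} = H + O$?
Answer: $-10440$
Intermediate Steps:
$Y{\left(g{\left(\left(-3 + 6\right) \left(-1 - 4\right),z{\left(5,2 \right)} \right)} \right)} \left(-40\right) \left(-29\right) = \left(-4 + \left(\left(-3 + 6\right) \left(-1 - 4\right) + 5 \cdot 2\right)\right) \left(-40\right) \left(-29\right) = \left(-4 + \left(3 \left(-5\right) + 10\right)\right) \left(-40\right) \left(-29\right) = \left(-4 + \left(-15 + 10\right)\right) \left(-40\right) \left(-29\right) = \left(-4 - 5\right) \left(-40\right) \left(-29\right) = \left(-9\right) \left(-40\right) \left(-29\right) = 360 \left(-29\right) = -10440$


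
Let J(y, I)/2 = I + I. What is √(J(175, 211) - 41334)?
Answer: I*√40490 ≈ 201.22*I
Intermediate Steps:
J(y, I) = 4*I (J(y, I) = 2*(I + I) = 2*(2*I) = 4*I)
√(J(175, 211) - 41334) = √(4*211 - 41334) = √(844 - 41334) = √(-40490) = I*√40490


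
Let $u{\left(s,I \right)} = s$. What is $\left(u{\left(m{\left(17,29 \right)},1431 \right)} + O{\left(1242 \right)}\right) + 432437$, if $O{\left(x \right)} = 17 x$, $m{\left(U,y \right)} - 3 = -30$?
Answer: $453524$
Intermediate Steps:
$m{\left(U,y \right)} = -27$ ($m{\left(U,y \right)} = 3 - 30 = -27$)
$\left(u{\left(m{\left(17,29 \right)},1431 \right)} + O{\left(1242 \right)}\right) + 432437 = \left(-27 + 17 \cdot 1242\right) + 432437 = \left(-27 + 21114\right) + 432437 = 21087 + 432437 = 453524$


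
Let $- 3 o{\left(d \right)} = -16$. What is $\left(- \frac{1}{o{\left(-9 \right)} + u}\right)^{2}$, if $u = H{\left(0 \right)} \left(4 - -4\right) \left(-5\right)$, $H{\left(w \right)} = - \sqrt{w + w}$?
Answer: $\frac{9}{256} \approx 0.035156$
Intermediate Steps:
$H{\left(w \right)} = - \sqrt{2} \sqrt{w}$ ($H{\left(w \right)} = - \sqrt{2 w} = - \sqrt{2} \sqrt{w}$)
$o{\left(d \right)} = \frac{16}{3}$ ($o{\left(d \right)} = \left(- \frac{1}{3}\right) \left(-16\right) = \frac{16}{3}$)
$u = 0$ ($u = - \sqrt{2} \sqrt{0} \left(4 - -4\right) \left(-5\right) = \left(-1\right) \sqrt{2} \cdot 0 \left(4 + 4\right) \left(-5\right) = 0 \cdot 8 \left(-5\right) = 0 \left(-5\right) = 0$)
$\left(- \frac{1}{o{\left(-9 \right)} + u}\right)^{2} = \left(- \frac{1}{\frac{16}{3} + 0}\right)^{2} = \left(- \frac{1}{\frac{16}{3}}\right)^{2} = \left(\left(-1\right) \frac{3}{16}\right)^{2} = \left(- \frac{3}{16}\right)^{2} = \frac{9}{256}$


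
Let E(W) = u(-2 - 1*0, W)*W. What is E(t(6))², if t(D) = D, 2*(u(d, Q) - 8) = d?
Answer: 1764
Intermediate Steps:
u(d, Q) = 8 + d/2
E(W) = 7*W (E(W) = (8 + (-2 - 1*0)/2)*W = (8 + (-2 + 0)/2)*W = (8 + (½)*(-2))*W = (8 - 1)*W = 7*W)
E(t(6))² = (7*6)² = 42² = 1764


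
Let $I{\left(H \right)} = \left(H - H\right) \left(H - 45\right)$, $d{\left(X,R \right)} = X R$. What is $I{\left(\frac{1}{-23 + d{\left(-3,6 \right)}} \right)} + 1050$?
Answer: $1050$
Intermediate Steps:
$d{\left(X,R \right)} = R X$
$I{\left(H \right)} = 0$ ($I{\left(H \right)} = 0 \left(-45 + H\right) = 0$)
$I{\left(\frac{1}{-23 + d{\left(-3,6 \right)}} \right)} + 1050 = 0 + 1050 = 1050$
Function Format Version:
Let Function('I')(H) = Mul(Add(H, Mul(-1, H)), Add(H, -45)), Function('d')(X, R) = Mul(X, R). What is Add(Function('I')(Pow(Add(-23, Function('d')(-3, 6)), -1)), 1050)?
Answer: 1050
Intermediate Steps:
Function('d')(X, R) = Mul(R, X)
Function('I')(H) = 0 (Function('I')(H) = Mul(0, Add(-45, H)) = 0)
Add(Function('I')(Pow(Add(-23, Function('d')(-3, 6)), -1)), 1050) = Add(0, 1050) = 1050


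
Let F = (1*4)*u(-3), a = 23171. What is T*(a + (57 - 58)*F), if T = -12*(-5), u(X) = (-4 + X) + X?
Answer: 1392660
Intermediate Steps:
u(X) = -4 + 2*X
F = -40 (F = (1*4)*(-4 + 2*(-3)) = 4*(-4 - 6) = 4*(-10) = -40)
T = 60 (T = -2*(-30) = 60)
T*(a + (57 - 58)*F) = 60*(23171 + (57 - 58)*(-40)) = 60*(23171 - 1*(-40)) = 60*(23171 + 40) = 60*23211 = 1392660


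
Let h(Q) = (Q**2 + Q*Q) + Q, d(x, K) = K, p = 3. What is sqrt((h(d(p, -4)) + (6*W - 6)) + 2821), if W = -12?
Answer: sqrt(2771) ≈ 52.640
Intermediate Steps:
h(Q) = Q + 2*Q**2 (h(Q) = (Q**2 + Q**2) + Q = 2*Q**2 + Q = Q + 2*Q**2)
sqrt((h(d(p, -4)) + (6*W - 6)) + 2821) = sqrt((-4*(1 + 2*(-4)) + (6*(-12) - 6)) + 2821) = sqrt((-4*(1 - 8) + (-72 - 6)) + 2821) = sqrt((-4*(-7) - 78) + 2821) = sqrt((28 - 78) + 2821) = sqrt(-50 + 2821) = sqrt(2771)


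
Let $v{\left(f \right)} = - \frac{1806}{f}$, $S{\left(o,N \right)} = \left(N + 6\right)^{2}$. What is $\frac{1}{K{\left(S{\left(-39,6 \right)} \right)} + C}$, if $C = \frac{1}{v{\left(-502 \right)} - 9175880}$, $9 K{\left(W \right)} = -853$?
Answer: $- \frac{20728304793}{1964582667640} \approx -0.010551$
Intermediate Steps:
$S{\left(o,N \right)} = \left(6 + N\right)^{2}$
$K{\left(W \right)} = - \frac{853}{9}$ ($K{\left(W \right)} = \frac{1}{9} \left(-853\right) = - \frac{853}{9}$)
$C = - \frac{251}{2303144977}$ ($C = \frac{1}{- \frac{1806}{-502} - 9175880} = \frac{1}{\left(-1806\right) \left(- \frac{1}{502}\right) - 9175880} = \frac{1}{\frac{903}{251} - 9175880} = \frac{1}{- \frac{2303144977}{251}} = - \frac{251}{2303144977} \approx -1.0898 \cdot 10^{-7}$)
$\frac{1}{K{\left(S{\left(-39,6 \right)} \right)} + C} = \frac{1}{- \frac{853}{9} - \frac{251}{2303144977}} = \frac{1}{- \frac{1964582667640}{20728304793}} = - \frac{20728304793}{1964582667640}$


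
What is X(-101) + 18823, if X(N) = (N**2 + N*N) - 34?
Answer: 39191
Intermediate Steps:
X(N) = -34 + 2*N**2 (X(N) = (N**2 + N**2) - 34 = 2*N**2 - 34 = -34 + 2*N**2)
X(-101) + 18823 = (-34 + 2*(-101)**2) + 18823 = (-34 + 2*10201) + 18823 = (-34 + 20402) + 18823 = 20368 + 18823 = 39191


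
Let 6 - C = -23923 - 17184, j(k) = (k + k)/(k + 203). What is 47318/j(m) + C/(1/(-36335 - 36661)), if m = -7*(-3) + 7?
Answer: -12003557445/4 ≈ -3.0009e+9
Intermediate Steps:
m = 28 (m = 21 + 7 = 28)
j(k) = 2*k/(203 + k) (j(k) = (2*k)/(203 + k) = 2*k/(203 + k))
C = 41113 (C = 6 - (-23923 - 17184) = 6 - 1*(-41107) = 6 + 41107 = 41113)
47318/j(m) + C/(1/(-36335 - 36661)) = 47318/((2*28/(203 + 28))) + 41113/(1/(-36335 - 36661)) = 47318/((2*28/231)) + 41113/(1/(-72996)) = 47318/((2*28*(1/231))) + 41113/(-1/72996) = 47318/(8/33) + 41113*(-72996) = 47318*(33/8) - 3001084548 = 780747/4 - 3001084548 = -12003557445/4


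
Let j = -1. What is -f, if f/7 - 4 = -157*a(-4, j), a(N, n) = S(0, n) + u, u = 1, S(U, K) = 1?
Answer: 2170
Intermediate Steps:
a(N, n) = 2 (a(N, n) = 1 + 1 = 2)
f = -2170 (f = 28 + 7*(-157*2) = 28 + 7*(-314) = 28 - 2198 = -2170)
-f = -1*(-2170) = 2170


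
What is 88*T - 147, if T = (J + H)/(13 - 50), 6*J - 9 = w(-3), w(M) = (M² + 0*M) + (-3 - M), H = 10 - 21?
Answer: -4735/37 ≈ -127.97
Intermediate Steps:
H = -11
w(M) = -3 + M² - M (w(M) = (M² + 0) + (-3 - M) = M² + (-3 - M) = -3 + M² - M)
J = 3 (J = 3/2 + (-3 + (-3)² - 1*(-3))/6 = 3/2 + (-3 + 9 + 3)/6 = 3/2 + (⅙)*9 = 3/2 + 3/2 = 3)
T = 8/37 (T = (3 - 11)/(13 - 50) = -8/(-37) = -8*(-1/37) = 8/37 ≈ 0.21622)
88*T - 147 = 88*(8/37) - 147 = 704/37 - 147 = -4735/37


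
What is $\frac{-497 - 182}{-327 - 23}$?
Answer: $\frac{97}{50} \approx 1.94$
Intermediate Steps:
$\frac{-497 - 182}{-327 - 23} = - \frac{679}{-350} = \left(-679\right) \left(- \frac{1}{350}\right) = \frac{97}{50}$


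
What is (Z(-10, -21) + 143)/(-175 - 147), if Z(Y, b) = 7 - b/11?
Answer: -1671/3542 ≈ -0.47177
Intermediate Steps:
Z(Y, b) = 7 - b/11
(Z(-10, -21) + 143)/(-175 - 147) = ((7 - 1/11*(-21)) + 143)/(-175 - 147) = ((7 + 21/11) + 143)/(-322) = (98/11 + 143)*(-1/322) = (1671/11)*(-1/322) = -1671/3542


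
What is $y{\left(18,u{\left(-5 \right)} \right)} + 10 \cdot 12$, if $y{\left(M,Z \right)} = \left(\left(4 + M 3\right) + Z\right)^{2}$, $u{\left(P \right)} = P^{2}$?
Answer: $7009$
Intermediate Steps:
$y{\left(M,Z \right)} = \left(4 + Z + 3 M\right)^{2}$ ($y{\left(M,Z \right)} = \left(\left(4 + 3 M\right) + Z\right)^{2} = \left(4 + Z + 3 M\right)^{2}$)
$y{\left(18,u{\left(-5 \right)} \right)} + 10 \cdot 12 = \left(4 + \left(-5\right)^{2} + 3 \cdot 18\right)^{2} + 10 \cdot 12 = \left(4 + 25 + 54\right)^{2} + 120 = 83^{2} + 120 = 6889 + 120 = 7009$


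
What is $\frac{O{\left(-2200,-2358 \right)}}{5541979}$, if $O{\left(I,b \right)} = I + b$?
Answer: $- \frac{4558}{5541979} \approx -0.00082245$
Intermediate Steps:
$\frac{O{\left(-2200,-2358 \right)}}{5541979} = \frac{-2200 - 2358}{5541979} = \left(-4558\right) \frac{1}{5541979} = - \frac{4558}{5541979}$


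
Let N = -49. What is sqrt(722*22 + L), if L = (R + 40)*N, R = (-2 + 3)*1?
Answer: 5*sqrt(555) ≈ 117.79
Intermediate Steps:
R = 1 (R = 1*1 = 1)
L = -2009 (L = (1 + 40)*(-49) = 41*(-49) = -2009)
sqrt(722*22 + L) = sqrt(722*22 - 2009) = sqrt(15884 - 2009) = sqrt(13875) = 5*sqrt(555)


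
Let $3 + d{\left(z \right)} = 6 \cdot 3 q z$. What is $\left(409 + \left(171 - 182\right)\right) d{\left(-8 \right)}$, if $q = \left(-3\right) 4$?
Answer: $686550$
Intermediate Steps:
$q = -12$
$d{\left(z \right)} = -3 - 216 z$ ($d{\left(z \right)} = -3 + 6 \cdot 3 \left(-12\right) z = -3 + 18 \left(-12\right) z = -3 - 216 z$)
$\left(409 + \left(171 - 182\right)\right) d{\left(-8 \right)} = \left(409 + \left(171 - 182\right)\right) \left(-3 - -1728\right) = \left(409 - 11\right) \left(-3 + 1728\right) = 398 \cdot 1725 = 686550$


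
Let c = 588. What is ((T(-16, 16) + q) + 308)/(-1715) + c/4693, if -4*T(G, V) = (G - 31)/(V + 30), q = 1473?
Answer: -1352586163/1480923080 ≈ -0.91334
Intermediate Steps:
T(G, V) = -(-31 + G)/(4*(30 + V)) (T(G, V) = -(G - 31)/(4*(V + 30)) = -(-31 + G)/(4*(30 + V)))
((T(-16, 16) + q) + 308)/(-1715) + c/4693 = (((31 - 1*(-16))/(4*(30 + 16)) + 1473) + 308)/(-1715) + 588/4693 = (((¼)*(31 + 16)/46 + 1473) + 308)*(-1/1715) + 588*(1/4693) = (((¼)*(1/46)*47 + 1473) + 308)*(-1/1715) + 588/4693 = ((47/184 + 1473) + 308)*(-1/1715) + 588/4693 = (271079/184 + 308)*(-1/1715) + 588/4693 = (327751/184)*(-1/1715) + 588/4693 = -327751/315560 + 588/4693 = -1352586163/1480923080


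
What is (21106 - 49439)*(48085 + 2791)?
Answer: -1441469708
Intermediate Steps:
(21106 - 49439)*(48085 + 2791) = -28333*50876 = -1441469708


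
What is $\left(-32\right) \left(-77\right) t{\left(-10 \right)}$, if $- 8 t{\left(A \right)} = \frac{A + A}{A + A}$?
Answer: $-308$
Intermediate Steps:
$t{\left(A \right)} = - \frac{1}{8}$ ($t{\left(A \right)} = - \frac{\left(A + A\right) \frac{1}{A + A}}{8} = - \frac{2 A \frac{1}{2 A}}{8} = \left(- \frac{1}{8}\right) 1 = - \frac{1}{8}$)
$\left(-32\right) \left(-77\right) t{\left(-10 \right)} = \left(-32\right) \left(-77\right) \left(- \frac{1}{8}\right) = 2464 \left(- \frac{1}{8}\right) = -308$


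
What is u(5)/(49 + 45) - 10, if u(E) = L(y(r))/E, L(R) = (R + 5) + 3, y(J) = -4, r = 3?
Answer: -2348/235 ≈ -9.9915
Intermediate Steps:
L(R) = 8 + R (L(R) = (5 + R) + 3 = 8 + R)
u(E) = 4/E (u(E) = (8 - 4)/E = 4/E)
u(5)/(49 + 45) - 10 = (4/5)/(49 + 45) - 10 = (4*(⅕))/94 - 10 = (⅘)*(1/94) - 10 = 2/235 - 10 = -2348/235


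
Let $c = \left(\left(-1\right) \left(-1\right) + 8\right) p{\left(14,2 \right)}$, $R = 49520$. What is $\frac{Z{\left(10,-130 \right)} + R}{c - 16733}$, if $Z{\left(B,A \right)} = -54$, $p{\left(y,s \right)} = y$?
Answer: $- \frac{49466}{16607} \approx -2.9786$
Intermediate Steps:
$c = 126$ ($c = \left(\left(-1\right) \left(-1\right) + 8\right) 14 = \left(1 + 8\right) 14 = 9 \cdot 14 = 126$)
$\frac{Z{\left(10,-130 \right)} + R}{c - 16733} = \frac{-54 + 49520}{126 - 16733} = \frac{49466}{-16607} = 49466 \left(- \frac{1}{16607}\right) = - \frac{49466}{16607}$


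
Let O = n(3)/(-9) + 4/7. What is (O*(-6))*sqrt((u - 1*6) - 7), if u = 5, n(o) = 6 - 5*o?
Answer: -132*I*sqrt(2)/7 ≈ -26.668*I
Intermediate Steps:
O = 11/7 (O = (6 - 5*3)/(-9) + 4/7 = (6 - 15)*(-1/9) + 4*(1/7) = -9*(-1/9) + 4/7 = 1 + 4/7 = 11/7 ≈ 1.5714)
(O*(-6))*sqrt((u - 1*6) - 7) = ((11/7)*(-6))*sqrt((5 - 1*6) - 7) = -66*sqrt((5 - 6) - 7)/7 = -66*sqrt(-1 - 7)/7 = -132*I*sqrt(2)/7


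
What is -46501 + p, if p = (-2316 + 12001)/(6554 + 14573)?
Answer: -982416942/21127 ≈ -46501.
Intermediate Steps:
p = 9685/21127 ≈ 0.45842
-46501 + p = -46501 + 9685/21127 = -982416942/21127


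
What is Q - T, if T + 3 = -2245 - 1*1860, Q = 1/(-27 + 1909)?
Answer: 7731257/1882 ≈ 4108.0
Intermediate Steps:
Q = 1/1882 ≈ 0.00053135
T = -4108 (T = -3 + (-2245 - 1*1860) = -3 + (-2245 - 1860) = -3 - 4105 = -4108)
Q - T = 1/1882 - 1*(-4108) = 1/1882 + 4108 = 7731257/1882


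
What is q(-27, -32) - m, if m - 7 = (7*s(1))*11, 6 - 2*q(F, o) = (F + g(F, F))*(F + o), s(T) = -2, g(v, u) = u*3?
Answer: -3036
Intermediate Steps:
g(v, u) = 3*u
q(F, o) = 3 - 2*F*(F + o) (q(F, o) = 3 - (F + 3*F)*(F + o)/2 = 3 - 4*F*(F + o)/2 = 3 - 2*F*(F + o))
m = -147 (m = 7 + (7*(-2))*11 = 7 - 14*11 = 7 - 154 = -147)
q(-27, -32) - m = (3 - 2*(-27)² - 2*(-27)*(-32)) - 1*(-147) = (3 - 2*729 - 1728) + 147 = (3 - 1458 - 1728) + 147 = -3183 + 147 = -3036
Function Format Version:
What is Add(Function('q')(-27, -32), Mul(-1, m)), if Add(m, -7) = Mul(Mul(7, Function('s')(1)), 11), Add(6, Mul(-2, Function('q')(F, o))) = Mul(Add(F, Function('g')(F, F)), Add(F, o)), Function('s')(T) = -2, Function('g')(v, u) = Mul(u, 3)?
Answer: -3036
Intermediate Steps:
Function('g')(v, u) = Mul(3, u)
Function('q')(F, o) = Add(3, Mul(-2, F, Add(F, o))) (Function('q')(F, o) = Add(3, Mul(Rational(-1, 2), Mul(Add(F, Mul(3, F)), Add(F, o)))) = Add(3, Mul(Rational(-1, 2), Mul(Mul(4, F), Add(F, o)))) = Add(3, Mul(Rational(-1, 2), Mul(4, F, Add(F, o)))) = Add(3, Mul(-2, F, Add(F, o))))
m = -147 (m = Add(7, Mul(Mul(7, -2), 11)) = Add(7, Mul(-14, 11)) = Add(7, -154) = -147)
Add(Function('q')(-27, -32), Mul(-1, m)) = Add(Add(3, Mul(-2, Pow(-27, 2)), Mul(-2, -27, -32)), Mul(-1, -147)) = Add(Add(3, Mul(-2, 729), -1728), 147) = Add(Add(3, -1458, -1728), 147) = Add(-3183, 147) = -3036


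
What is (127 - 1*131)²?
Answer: 16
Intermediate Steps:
(127 - 1*131)² = (127 - 131)² = (-4)² = 16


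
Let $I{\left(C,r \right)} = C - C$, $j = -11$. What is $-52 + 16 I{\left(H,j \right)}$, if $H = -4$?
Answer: $-52$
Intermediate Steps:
$I{\left(C,r \right)} = 0$
$-52 + 16 I{\left(H,j \right)} = -52 + 16 \cdot 0 = -52 + 0 = -52$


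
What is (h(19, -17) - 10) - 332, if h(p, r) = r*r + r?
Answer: -70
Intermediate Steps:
h(p, r) = r + r² (h(p, r) = r² + r = r + r²)
(h(19, -17) - 10) - 332 = (-17*(1 - 17) - 10) - 332 = (-17*(-16) - 10) - 332 = (272 - 10) - 332 = 262 - 332 = -70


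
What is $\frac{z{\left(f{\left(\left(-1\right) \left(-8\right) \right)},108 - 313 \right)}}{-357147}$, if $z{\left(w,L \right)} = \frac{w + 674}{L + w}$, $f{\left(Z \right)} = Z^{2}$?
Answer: $\frac{82}{5595303} \approx 1.4655 \cdot 10^{-5}$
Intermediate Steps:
$z{\left(w,L \right)} = \frac{674 + w}{L + w}$
$\frac{z{\left(f{\left(\left(-1\right) \left(-8\right) \right)},108 - 313 \right)}}{-357147} = \frac{\frac{1}{\left(108 - 313\right) + \left(\left(-1\right) \left(-8\right)\right)^{2}} \left(674 + \left(\left(-1\right) \left(-8\right)\right)^{2}\right)}{-357147} = \frac{674 + 8^{2}}{-205 + 8^{2}} \left(- \frac{1}{357147}\right) = \frac{674 + 64}{-205 + 64} \left(- \frac{1}{357147}\right) = \frac{1}{-141} \cdot 738 \left(- \frac{1}{357147}\right) = \left(- \frac{1}{141}\right) 738 \left(- \frac{1}{357147}\right) = \left(- \frac{246}{47}\right) \left(- \frac{1}{357147}\right) = \frac{82}{5595303}$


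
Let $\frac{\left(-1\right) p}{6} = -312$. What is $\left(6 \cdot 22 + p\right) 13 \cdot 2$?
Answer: $52104$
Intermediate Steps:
$p = 1872$ ($p = \left(-6\right) \left(-312\right) = 1872$)
$\left(6 \cdot 22 + p\right) 13 \cdot 2 = \left(6 \cdot 22 + 1872\right) 13 \cdot 2 = \left(132 + 1872\right) 26 = 2004 \cdot 26 = 52104$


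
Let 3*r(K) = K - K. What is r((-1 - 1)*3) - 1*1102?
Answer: -1102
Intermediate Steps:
r(K) = 0 (r(K) = (K - K)/3 = (⅓)*0 = 0)
r((-1 - 1)*3) - 1*1102 = 0 - 1*1102 = 0 - 1102 = -1102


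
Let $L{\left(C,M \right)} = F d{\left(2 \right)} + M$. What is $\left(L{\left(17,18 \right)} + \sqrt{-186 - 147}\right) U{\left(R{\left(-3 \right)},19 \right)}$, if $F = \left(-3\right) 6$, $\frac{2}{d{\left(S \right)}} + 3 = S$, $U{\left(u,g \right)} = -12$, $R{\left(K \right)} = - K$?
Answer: $-648 - 36 i \sqrt{37} \approx -648.0 - 218.98 i$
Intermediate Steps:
$d{\left(S \right)} = \frac{2}{-3 + S}$
$F = -18$
$L{\left(C,M \right)} = 36 + M$ ($L{\left(C,M \right)} = - 18 \frac{2}{-3 + 2} + M = - 18 \frac{2}{-1} + M = - 18 \cdot 2 \left(-1\right) + M = \left(-18\right) \left(-2\right) + M = 36 + M$)
$\left(L{\left(17,18 \right)} + \sqrt{-186 - 147}\right) U{\left(R{\left(-3 \right)},19 \right)} = \left(\left(36 + 18\right) + \sqrt{-186 - 147}\right) \left(-12\right) = \left(54 + \sqrt{-333}\right) \left(-12\right) = \left(54 + 3 i \sqrt{37}\right) \left(-12\right) = -648 - 36 i \sqrt{37}$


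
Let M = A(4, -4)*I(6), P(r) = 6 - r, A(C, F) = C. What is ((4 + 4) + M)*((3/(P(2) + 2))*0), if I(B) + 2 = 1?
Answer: 0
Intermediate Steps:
I(B) = -1 (I(B) = -2 + 1 = -1)
M = -4 (M = 4*(-1) = -4)
((4 + 4) + M)*((3/(P(2) + 2))*0) = ((4 + 4) - 4)*((3/((6 - 1*2) + 2))*0) = (8 - 4)*((3/((6 - 2) + 2))*0) = 4*((3/(4 + 2))*0) = 4*((3/6)*0) = 4*((3*(⅙))*0) = 4*((½)*0) = 4*0 = 0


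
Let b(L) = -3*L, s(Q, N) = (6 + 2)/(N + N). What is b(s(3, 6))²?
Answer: 4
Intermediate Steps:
s(Q, N) = 4/N (s(Q, N) = 8/((2*N)) = 8*(1/(2*N)) = 4/N)
b(s(3, 6))² = (-12/6)² = (-3*⅔)² = (-2)² = 4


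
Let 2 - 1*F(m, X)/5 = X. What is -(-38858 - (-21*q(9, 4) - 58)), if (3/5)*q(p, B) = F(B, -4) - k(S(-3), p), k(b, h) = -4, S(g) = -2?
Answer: 37610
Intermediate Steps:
F(m, X) = 10 - 5*X
q(p, B) = 170/3 (q(p, B) = 5*((10 - 5*(-4)) - 1*(-4))/3 = 5*((10 + 20) + 4)/3 = 5*(30 + 4)/3 = (5/3)*34 = 170/3)
-(-38858 - (-21*q(9, 4) - 58)) = -(-38858 - (-21*170/3 - 58)) = -(-38858 - (-1190 - 58)) = -(-38858 - 1*(-1248)) = -(-38858 + 1248) = -1*(-37610) = 37610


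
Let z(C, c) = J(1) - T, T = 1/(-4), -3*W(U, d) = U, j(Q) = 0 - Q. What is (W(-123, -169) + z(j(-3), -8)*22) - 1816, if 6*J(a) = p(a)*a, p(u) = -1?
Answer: -10639/6 ≈ -1773.2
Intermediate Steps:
j(Q) = -Q
W(U, d) = -U/3
T = -¼ ≈ -0.25000
J(a) = -a/6 (J(a) = (-a)/6 = -a/6)
z(C, c) = 1/12 (z(C, c) = -⅙*1 - 1*(-¼) = -⅙ + ¼ = 1/12)
(W(-123, -169) + z(j(-3), -8)*22) - 1816 = (-⅓*(-123) + (1/12)*22) - 1816 = (41 + 11/6) - 1816 = 257/6 - 1816 = -10639/6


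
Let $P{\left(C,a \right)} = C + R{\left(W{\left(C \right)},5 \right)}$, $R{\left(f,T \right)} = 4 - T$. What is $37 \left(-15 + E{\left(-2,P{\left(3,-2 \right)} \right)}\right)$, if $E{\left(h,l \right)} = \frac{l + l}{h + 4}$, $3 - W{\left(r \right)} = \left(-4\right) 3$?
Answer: $-481$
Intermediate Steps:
$W{\left(r \right)} = 15$ ($W{\left(r \right)} = 3 - \left(-4\right) 3 = 3 - -12 = 3 + 12 = 15$)
$P{\left(C,a \right)} = -1 + C$ ($P{\left(C,a \right)} = C + \left(4 - 5\right) = C - 1 = -1 + C$)
$E{\left(h,l \right)} = \frac{2 l}{4 + h}$
$37 \left(-15 + E{\left(-2,P{\left(3,-2 \right)} \right)}\right) = 37 \left(-15 + \frac{2 \left(-1 + 3\right)}{4 - 2}\right) = 37 \left(-15 + 2 \cdot 2 \cdot \frac{1}{2}\right) = 37 \left(-15 + 2\right) = 37 \left(-13\right) = -481$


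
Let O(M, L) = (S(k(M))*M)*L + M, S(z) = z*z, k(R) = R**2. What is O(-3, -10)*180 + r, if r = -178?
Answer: 436682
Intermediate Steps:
S(z) = z**2
O(M, L) = M + L*M**5 (O(M, L) = ((M**2)**2*M)*L + M = (M**4*M)*L + M = M**5*L + M = L*M**5 + M = M + L*M**5)
O(-3, -10)*180 + r = (-3 - 10*(-3)**5)*180 - 178 = (-3 - 10*(-243))*180 - 178 = (-3 + 2430)*180 - 178 = 2427*180 - 178 = 436860 - 178 = 436682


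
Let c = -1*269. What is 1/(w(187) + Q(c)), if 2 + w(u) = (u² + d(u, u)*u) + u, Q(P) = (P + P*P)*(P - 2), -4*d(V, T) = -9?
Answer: -4/78005429 ≈ -5.1279e-8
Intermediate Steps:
d(V, T) = 9/4 (d(V, T) = -¼*(-9) = 9/4)
c = -269
Q(P) = (-2 + P)*(P + P²) (Q(P) = (P + P²)*(-2 + P) = (-2 + P)*(P + P²))
w(u) = -2 + u² + 13*u/4 (w(u) = -2 + ((u² + 9*u/4) + u) = -2 + (u² + 13*u/4) = -2 + u² + 13*u/4)
1/(w(187) + Q(c)) = 1/((-2 + 187² + (13/4)*187) - 269*(-2 + (-269)² - 1*(-269))) = 1/((-2 + 34969 + 2431/4) - 269*(-2 + 72361 + 269)) = 1/(142299/4 - 269*72628) = 1/(142299/4 - 19536932) = 1/(-78005429/4) = -4/78005429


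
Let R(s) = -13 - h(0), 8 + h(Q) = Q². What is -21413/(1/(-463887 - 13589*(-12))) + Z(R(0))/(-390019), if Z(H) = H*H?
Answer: 2512282913637668/390019 ≈ 6.4414e+9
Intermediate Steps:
h(Q) = -8 + Q²
R(s) = -5 (R(s) = -13 - (-8 + 0²) = -13 - (-8 + 0) = -13 - 1*(-8) = -13 + 8 = -5)
Z(H) = H²
-21413/(1/(-463887 - 13589*(-12))) + Z(R(0))/(-390019) = -21413/(1/(-463887 - 13589*(-12))) + (-5)²/(-390019) = -21413/(1/(-463887 + 163068)) + 25*(-1/390019) = -21413/(1/(-300819)) - 25/390019 = -21413/(-1/300819) - 25/390019 = -21413*(-300819) - 25/390019 = 6441437247 - 25/390019 = 2512282913637668/390019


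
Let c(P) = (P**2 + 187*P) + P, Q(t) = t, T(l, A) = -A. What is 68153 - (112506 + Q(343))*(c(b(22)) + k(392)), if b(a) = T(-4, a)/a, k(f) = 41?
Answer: 16544107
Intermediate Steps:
b(a) = -1 (b(a) = (-a)/a = -1)
c(P) = P**2 + 188*P
68153 - (112506 + Q(343))*(c(b(22)) + k(392)) = 68153 - (112506 + 343)*(-(188 - 1) + 41) = 68153 - 112849*(-1*187 + 41) = 68153 - 112849*(-187 + 41) = 68153 - 112849*(-146) = 68153 - 1*(-16475954) = 68153 + 16475954 = 16544107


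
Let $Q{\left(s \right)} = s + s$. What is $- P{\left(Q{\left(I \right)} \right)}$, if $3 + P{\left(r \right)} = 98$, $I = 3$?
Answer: $-95$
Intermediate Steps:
$Q{\left(s \right)} = 2 s$
$P{\left(r \right)} = 95$ ($P{\left(r \right)} = -3 + 98 = 95$)
$- P{\left(Q{\left(I \right)} \right)} = \left(-1\right) 95 = -95$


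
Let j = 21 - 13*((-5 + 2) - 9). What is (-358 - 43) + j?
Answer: -224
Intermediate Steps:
j = 177 (j = 21 - 13*(-3 - 9) = 21 - 13*(-12) = 21 + 156 = 177)
(-358 - 43) + j = (-358 - 43) + 177 = -401 + 177 = -224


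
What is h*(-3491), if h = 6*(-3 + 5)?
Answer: -41892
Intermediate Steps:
h = 12 (h = 6*2 = 12)
h*(-3491) = 12*(-3491) = -41892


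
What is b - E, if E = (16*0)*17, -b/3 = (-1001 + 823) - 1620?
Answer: 5394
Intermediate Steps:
b = 5394 (b = -3*((-1001 + 823) - 1620) = -3*(-178 - 1620) = -3*(-1798) = 5394)
E = 0 (E = 0*17 = 0)
b - E = 5394 - 1*0 = 5394 + 0 = 5394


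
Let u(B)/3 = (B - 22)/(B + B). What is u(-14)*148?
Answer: 3996/7 ≈ 570.86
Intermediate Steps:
u(B) = 3*(-22 + B)/(2*B) (u(B) = 3*((B - 22)/(B + B)) = 3*((-22 + B)/((2*B))) = 3*((-22 + B)*(1/(2*B))) = 3*((-22 + B)/(2*B)) = 3*(-22 + B)/(2*B))
u(-14)*148 = (3/2 - 33/(-14))*148 = (3/2 - 33*(-1/14))*148 = (3/2 + 33/14)*148 = (27/7)*148 = 3996/7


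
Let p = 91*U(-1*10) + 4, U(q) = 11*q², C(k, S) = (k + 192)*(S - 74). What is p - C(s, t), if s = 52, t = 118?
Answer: 89368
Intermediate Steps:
C(k, S) = (-74 + S)*(192 + k) (C(k, S) = (192 + k)*(-74 + S) = (-74 + S)*(192 + k))
p = 100104 (p = 91*(11*(-1*10)²) + 4 = 91*(11*(-10)²) + 4 = 91*(11*100) + 4 = 91*1100 + 4 = 100100 + 4 = 100104)
p - C(s, t) = 100104 - (-14208 - 74*52 + 192*118 + 118*52) = 100104 - (-14208 - 3848 + 22656 + 6136) = 100104 - 1*10736 = 100104 - 10736 = 89368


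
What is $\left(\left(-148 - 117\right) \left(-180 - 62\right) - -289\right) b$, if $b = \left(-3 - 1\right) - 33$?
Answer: $-2383503$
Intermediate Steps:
$b = -37$ ($b = -4 - 33 = -37$)
$\left(\left(-148 - 117\right) \left(-180 - 62\right) - -289\right) b = \left(\left(-148 - 117\right) \left(-180 - 62\right) - -289\right) \left(-37\right) = \left(\left(-265\right) \left(-242\right) + 289\right) \left(-37\right) = \left(64130 + 289\right) \left(-37\right) = 64419 \left(-37\right) = -2383503$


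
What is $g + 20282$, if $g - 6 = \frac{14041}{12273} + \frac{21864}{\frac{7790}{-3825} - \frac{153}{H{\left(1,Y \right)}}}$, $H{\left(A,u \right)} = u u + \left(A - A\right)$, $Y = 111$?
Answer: $\frac{253324256291635}{26336716611} \approx 9618.7$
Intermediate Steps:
$H{\left(A,u \right)} = u^{2}$ ($H{\left(A,u \right)} = u^{2} + 0 = u^{2}$)
$g = - \frac{280837030012667}{26336716611}$ ($g = 6 + \left(\frac{14041}{12273} + \frac{21864}{\frac{7790}{-3825} - \frac{153}{111^{2}}}\right) = 6 + \left(14041 \cdot \frac{1}{12273} + \frac{21864}{7790 \left(- \frac{1}{3825}\right) - \frac{153}{12321}}\right) = 6 + \left(\frac{14041}{12273} + \frac{21864}{- \frac{1558}{765} - \frac{17}{1369}}\right) = 6 + \left(\frac{14041}{12273} + \frac{21864}{- \frac{2145907}{1047285}}\right) = 6 + \left(\frac{14041}{12273} + 21864 \left(- \frac{1047285}{2145907}\right)\right) = 6 + \left(\frac{14041}{12273} - \frac{22897839240}{2145907}\right) = 6 - \frac{280995050312333}{26336716611} = - \frac{280837030012667}{26336716611} \approx -10663.0$)
$g + 20282 = - \frac{280837030012667}{26336716611} + 20282 = \frac{253324256291635}{26336716611}$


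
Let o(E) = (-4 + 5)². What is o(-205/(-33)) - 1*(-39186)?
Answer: 39187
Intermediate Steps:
o(E) = 1 (o(E) = 1² = 1)
o(-205/(-33)) - 1*(-39186) = 1 - 1*(-39186) = 1 + 39186 = 39187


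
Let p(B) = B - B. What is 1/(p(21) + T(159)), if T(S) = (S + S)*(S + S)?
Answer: 1/101124 ≈ 9.8888e-6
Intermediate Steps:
p(B) = 0
T(S) = 4*S² (T(S) = (2*S)*(2*S) = 4*S²)
1/(p(21) + T(159)) = 1/(0 + 4*159²) = 1/(0 + 4*25281) = 1/(0 + 101124) = 1/101124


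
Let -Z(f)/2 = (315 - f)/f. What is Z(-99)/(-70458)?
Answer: -46/387519 ≈ -0.00011870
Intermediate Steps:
Z(f) = -2*(315 - f)/f
Z(-99)/(-70458) = (2 - 630/(-99))/(-70458) = (2 - 630*(-1/99))*(-1/70458) = (2 + 70/11)*(-1/70458) = (92/11)*(-1/70458) = -46/387519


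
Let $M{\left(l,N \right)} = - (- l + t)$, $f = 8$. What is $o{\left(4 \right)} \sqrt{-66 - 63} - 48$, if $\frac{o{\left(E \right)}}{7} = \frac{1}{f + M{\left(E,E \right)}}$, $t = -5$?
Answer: $-48 + \frac{7 i \sqrt{129}}{17} \approx -48.0 + 4.6768 i$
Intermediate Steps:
$M{\left(l,N \right)} = 5 + l$ ($M{\left(l,N \right)} = - (- l - 5) = - (-5 - l) = 5 + l$)
$o{\left(E \right)} = \frac{7}{13 + E}$ ($o{\left(E \right)} = \frac{7}{8 + \left(5 + E\right)} = \frac{7}{13 + E}$)
$o{\left(4 \right)} \sqrt{-66 - 63} - 48 = \frac{7}{13 + 4} \sqrt{-66 - 63} - 48 = \frac{7}{17} \sqrt{-129} - 48 = 7 \cdot \frac{1}{17} i \sqrt{129} - 48 = \frac{7 i \sqrt{129}}{17} - 48 = -48 + \frac{7 i \sqrt{129}}{17}$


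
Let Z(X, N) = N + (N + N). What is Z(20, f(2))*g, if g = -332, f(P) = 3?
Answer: -2988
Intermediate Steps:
Z(X, N) = 3*N (Z(X, N) = N + 2*N = 3*N)
Z(20, f(2))*g = (3*3)*(-332) = 9*(-332) = -2988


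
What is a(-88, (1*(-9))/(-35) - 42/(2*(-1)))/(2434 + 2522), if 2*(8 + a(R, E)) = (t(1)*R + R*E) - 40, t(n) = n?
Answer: -2938/14455 ≈ -0.20325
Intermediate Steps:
a(R, E) = -28 + R/2 + E*R/2 (a(R, E) = -8 + ((1*R + R*E) - 40)/2 = -8 + ((R + E*R) - 40)/2 = -8 + (-40 + R + E*R)/2 = -8 + (-20 + R/2 + E*R/2) = -28 + R/2 + E*R/2)
a(-88, (1*(-9))/(-35) - 42/(2*(-1)))/(2434 + 2522) = (-28 + (½)*(-88) + (½)*((1*(-9))/(-35) - 42/(2*(-1)))*(-88))/(2434 + 2522) = (-28 - 44 + (½)*(-9*(-1/35) - 42/(-2))*(-88))/4956 = (-28 - 44 + (½)*(9/35 - 42*(-½))*(-88))*(1/4956) = (-28 - 44 + (½)*(9/35 + 21)*(-88))*(1/4956) = (-28 - 44 + (½)*(744/35)*(-88))*(1/4956) = (-28 - 44 - 32736/35)*(1/4956) = -35256/35*1/4956 = -2938/14455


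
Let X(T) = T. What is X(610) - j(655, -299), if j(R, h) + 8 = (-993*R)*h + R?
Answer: -194474122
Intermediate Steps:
j(R, h) = -8 + R - 993*R*h (j(R, h) = -8 + ((-993*R)*h + R) = -8 + (-993*R*h + R) = -8 + (R - 993*R*h) = -8 + R - 993*R*h)
X(610) - j(655, -299) = 610 - (-8 + 655 - 993*655*(-299)) = 610 - (-8 + 655 + 194474085) = 610 - 1*194474732 = 610 - 194474732 = -194474122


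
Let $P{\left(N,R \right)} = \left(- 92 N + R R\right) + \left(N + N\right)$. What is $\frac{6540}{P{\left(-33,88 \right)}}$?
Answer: $\frac{3270}{5357} \approx 0.61042$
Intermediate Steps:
$P{\left(N,R \right)} = R^{2} - 90 N$ ($P{\left(N,R \right)} = \left(- 92 N + R^{2}\right) + 2 N = \left(R^{2} - 92 N\right) + 2 N = R^{2} - 90 N$)
$\frac{6540}{P{\left(-33,88 \right)}} = \frac{6540}{88^{2} - -2970} = \frac{6540}{7744 + 2970} = \frac{6540}{10714} = 6540 \cdot \frac{1}{10714} = \frac{3270}{5357}$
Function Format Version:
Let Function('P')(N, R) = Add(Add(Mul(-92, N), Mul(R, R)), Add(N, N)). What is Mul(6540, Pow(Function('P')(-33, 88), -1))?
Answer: Rational(3270, 5357) ≈ 0.61042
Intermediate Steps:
Function('P')(N, R) = Add(Pow(R, 2), Mul(-90, N)) (Function('P')(N, R) = Add(Add(Mul(-92, N), Pow(R, 2)), Mul(2, N)) = Add(Add(Pow(R, 2), Mul(-92, N)), Mul(2, N)) = Add(Pow(R, 2), Mul(-90, N)))
Mul(6540, Pow(Function('P')(-33, 88), -1)) = Mul(6540, Pow(Add(Pow(88, 2), Mul(-90, -33)), -1)) = Mul(6540, Pow(Add(7744, 2970), -1)) = Mul(6540, Pow(10714, -1)) = Mul(6540, Rational(1, 10714)) = Rational(3270, 5357)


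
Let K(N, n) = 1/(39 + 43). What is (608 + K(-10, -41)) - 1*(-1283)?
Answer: 155063/82 ≈ 1891.0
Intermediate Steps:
K(N, n) = 1/82
(608 + K(-10, -41)) - 1*(-1283) = (608 + 1/82) - 1*(-1283) = 49857/82 + 1283 = 155063/82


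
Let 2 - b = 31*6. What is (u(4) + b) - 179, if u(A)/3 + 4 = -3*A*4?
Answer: -519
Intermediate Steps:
u(A) = -12 - 36*A (u(A) = -12 + 3*(-3*A*4) = -12 + 3*(-12*A) = -12 - 36*A)
b = -184 (b = 2 - 31*6 = 2 - 1*186 = 2 - 186 = -184)
(u(4) + b) - 179 = ((-12 - 36*4) - 184) - 179 = ((-12 - 144) - 184) - 179 = (-156 - 184) - 179 = -340 - 179 = -519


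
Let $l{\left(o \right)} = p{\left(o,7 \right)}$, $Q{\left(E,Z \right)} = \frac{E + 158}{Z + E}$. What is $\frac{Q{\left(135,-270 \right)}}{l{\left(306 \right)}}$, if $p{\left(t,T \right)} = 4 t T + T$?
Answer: $- \frac{293}{1157625} \approx -0.0002531$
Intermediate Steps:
$Q{\left(E,Z \right)} = \frac{158 + E}{E + Z}$
$p{\left(t,T \right)} = T + 4 T t$ ($p{\left(t,T \right)} = 4 T t + T = T + 4 T t$)
$l{\left(o \right)} = 7 + 28 o$ ($l{\left(o \right)} = 7 \left(1 + 4 o\right) = 7 + 28 o$)
$\frac{Q{\left(135,-270 \right)}}{l{\left(306 \right)}} = \frac{\frac{1}{135 - 270} \left(158 + 135\right)}{7 + 28 \cdot 306} = \frac{\frac{1}{-135} \cdot 293}{7 + 8568} = \frac{\left(- \frac{1}{135}\right) 293}{8575} = \left(- \frac{293}{135}\right) \frac{1}{8575} = - \frac{293}{1157625}$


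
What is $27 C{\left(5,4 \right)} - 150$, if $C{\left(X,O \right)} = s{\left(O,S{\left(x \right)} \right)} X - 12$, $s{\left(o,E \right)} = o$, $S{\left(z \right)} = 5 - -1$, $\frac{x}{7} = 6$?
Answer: $66$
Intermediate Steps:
$x = 42$ ($x = 7 \cdot 6 = 42$)
$S{\left(z \right)} = 6$ ($S{\left(z \right)} = 5 + 1 = 6$)
$C{\left(X,O \right)} = -12 + O X$ ($C{\left(X,O \right)} = O X - 12 = -12 + O X$)
$27 C{\left(5,4 \right)} - 150 = 27 \left(-12 + 4 \cdot 5\right) - 150 = 27 \left(-12 + 20\right) - 150 = 27 \cdot 8 - 150 = 216 - 150 = 66$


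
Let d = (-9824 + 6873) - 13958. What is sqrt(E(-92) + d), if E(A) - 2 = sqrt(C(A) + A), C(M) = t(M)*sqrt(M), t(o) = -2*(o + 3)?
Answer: sqrt(-16907 + 2*sqrt(-23 + 89*I*sqrt(23))) ≈ 0.116 + 129.92*I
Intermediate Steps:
t(o) = -6 - 2*o (t(o) = -2*(3 + o) = -6 - 2*o)
C(M) = sqrt(M)*(-6 - 2*M) (C(M) = (-6 - 2*M)*sqrt(M) = sqrt(M)*(-6 - 2*M))
d = -16909 (d = -2951 - 13958 = -16909)
E(A) = 2 + sqrt(A + 2*sqrt(A)*(-3 - A)) (E(A) = 2 + sqrt(2*sqrt(A)*(-3 - A) + A) = 2 + sqrt(A + 2*sqrt(A)*(-3 - A)))
sqrt(E(-92) + d) = sqrt((2 + sqrt(-92 - 2*sqrt(-92)*(3 - 92))) - 16909) = sqrt((2 + sqrt(-92 - 2*2*I*sqrt(23)*(-89))) - 16909) = sqrt((2 + sqrt(-92 + 356*I*sqrt(23))) - 16909) = sqrt(-16907 + sqrt(-92 + 356*I*sqrt(23)))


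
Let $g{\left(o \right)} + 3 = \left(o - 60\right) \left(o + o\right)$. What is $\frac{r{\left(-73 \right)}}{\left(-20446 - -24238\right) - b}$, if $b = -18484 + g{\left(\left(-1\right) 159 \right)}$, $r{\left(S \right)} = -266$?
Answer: $\frac{266}{47363} \approx 0.0056162$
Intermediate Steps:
$g{\left(o \right)} = -3 + 2 o \left(-60 + o\right)$ ($g{\left(o \right)} = -3 + \left(o - 60\right) \left(o + o\right) = -3 + \left(-60 + o\right) 2 o = -3 + 2 o \left(-60 + o\right)$)
$b = 51155$ ($b = -18484 - \left(3 - 50562 + 120 \left(-1\right) 159\right) = -18484 - \left(-19077 - 50562\right) = -18484 + \left(-3 + 19080 + 2 \cdot 25281\right) = -18484 + \left(-3 + 19080 + 50562\right) = -18484 + 69639 = 51155$)
$\frac{r{\left(-73 \right)}}{\left(-20446 - -24238\right) - b} = - \frac{266}{\left(-20446 - -24238\right) - 51155} = - \frac{266}{\left(-20446 + 24238\right) - 51155} = - \frac{266}{3792 - 51155} = - \frac{266}{-47363} = \left(-266\right) \left(- \frac{1}{47363}\right) = \frac{266}{47363}$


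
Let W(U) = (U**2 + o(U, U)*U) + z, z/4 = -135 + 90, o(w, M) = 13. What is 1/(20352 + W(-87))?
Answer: 1/26610 ≈ 3.7580e-5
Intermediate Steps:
z = -180 (z = 4*(-135 + 90) = 4*(-45) = -180)
W(U) = -180 + U**2 + 13*U (W(U) = (U**2 + 13*U) - 180 = -180 + U**2 + 13*U)
1/(20352 + W(-87)) = 1/(20352 + (-180 + (-87)**2 + 13*(-87))) = 1/(20352 + (-180 + 7569 - 1131)) = 1/(20352 + 6258) = 1/26610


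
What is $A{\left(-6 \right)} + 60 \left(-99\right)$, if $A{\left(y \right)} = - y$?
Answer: $-5934$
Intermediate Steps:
$A{\left(-6 \right)} + 60 \left(-99\right) = \left(-1\right) \left(-6\right) + 60 \left(-99\right) = 6 - 5940 = -5934$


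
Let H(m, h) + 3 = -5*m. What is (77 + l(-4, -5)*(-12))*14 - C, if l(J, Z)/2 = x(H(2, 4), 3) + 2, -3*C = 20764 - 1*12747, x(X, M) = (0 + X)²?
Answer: -161117/3 ≈ -53706.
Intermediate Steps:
H(m, h) = -3 - 5*m
x(X, M) = X²
C = -8017/3 (C = -(20764 - 1*12747)/3 = -(20764 - 12747)/3 = -⅓*8017 = -8017/3 ≈ -2672.3)
l(J, Z) = 342 (l(J, Z) = 2*((-3 - 5*2)² + 2) = 2*((-3 - 10)² + 2) = 2*((-13)² + 2) = 2*(169 + 2) = 2*171 = 342)
(77 + l(-4, -5)*(-12))*14 - C = (77 + 342*(-12))*14 - 1*(-8017/3) = (77 - 4104)*14 + 8017/3 = -4027*14 + 8017/3 = -56378 + 8017/3 = -161117/3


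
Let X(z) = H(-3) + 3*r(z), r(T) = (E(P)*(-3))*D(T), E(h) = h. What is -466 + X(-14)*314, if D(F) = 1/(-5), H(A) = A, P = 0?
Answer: -1408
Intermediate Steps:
D(F) = -⅕
r(T) = 0 (r(T) = (0*(-3))*(-⅕) = 0*(-⅕) = 0)
X(z) = -3 (X(z) = -3 + 3*0 = -3 + 0 = -3)
-466 + X(-14)*314 = -466 - 3*314 = -466 - 942 = -1408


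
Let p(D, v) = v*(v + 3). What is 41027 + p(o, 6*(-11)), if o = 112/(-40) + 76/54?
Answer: 45185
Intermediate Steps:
o = -188/135 (o = 112*(-1/40) + 76*(1/54) = -14/5 + 38/27 = -188/135 ≈ -1.3926)
p(D, v) = v*(3 + v)
41027 + p(o, 6*(-11)) = 41027 + (6*(-11))*(3 + 6*(-11)) = 41027 - 66*(3 - 66) = 41027 - 66*(-63) = 41027 + 4158 = 45185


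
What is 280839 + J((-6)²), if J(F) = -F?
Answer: 280803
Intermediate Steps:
280839 + J((-6)²) = 280839 - 1*(-6)² = 280839 - 1*36 = 280839 - 36 = 280803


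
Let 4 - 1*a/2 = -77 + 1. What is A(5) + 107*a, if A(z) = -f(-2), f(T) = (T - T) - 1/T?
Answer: 34239/2 ≈ 17120.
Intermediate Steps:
a = 160 (a = 8 - 2*(-77 + 1) = 8 - 2*(-76) = 8 + 152 = 160)
f(T) = -1/T (f(T) = 0 - 1/T = -1/T)
A(z) = -½ (A(z) = -(-1)/(-2) = -(-1)*(-1)/2 = -1*½ = -½)
A(5) + 107*a = -½ + 107*160 = -½ + 17120 = 34239/2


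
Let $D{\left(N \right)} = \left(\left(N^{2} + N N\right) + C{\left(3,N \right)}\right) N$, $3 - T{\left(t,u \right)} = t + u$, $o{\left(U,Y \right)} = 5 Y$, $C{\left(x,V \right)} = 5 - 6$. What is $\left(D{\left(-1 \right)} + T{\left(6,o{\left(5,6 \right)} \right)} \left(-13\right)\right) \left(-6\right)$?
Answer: $-2568$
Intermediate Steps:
$C{\left(x,V \right)} = -1$ ($C{\left(x,V \right)} = 5 - 6 = -1$)
$T{\left(t,u \right)} = 3 - t - u$ ($T{\left(t,u \right)} = 3 - \left(t + u\right) = 3 - t - u$)
$D{\left(N \right)} = N \left(-1 + 2 N^{2}\right)$ ($D{\left(N \right)} = \left(\left(N^{2} + N N\right) - 1\right) N = \left(\left(N^{2} + N^{2}\right) - 1\right) N = \left(2 N^{2} - 1\right) N = \left(-1 + 2 N^{2}\right) N = N \left(-1 + 2 N^{2}\right)$)
$\left(D{\left(-1 \right)} + T{\left(6,o{\left(5,6 \right)} \right)} \left(-13\right)\right) \left(-6\right) = \left(\left(\left(-1\right) \left(-1\right) + 2 \left(-1\right)^{3}\right) + \left(3 - 6 - 5 \cdot 6\right) \left(-13\right)\right) \left(-6\right) = \left(\left(1 + 2 \left(-1\right)\right) + \left(3 - 6 - 30\right) \left(-13\right)\right) \left(-6\right) = \left(\left(1 - 2\right) + \left(3 - 6 - 30\right) \left(-13\right)\right) \left(-6\right) = \left(-1 - -429\right) \left(-6\right) = \left(-1 + 429\right) \left(-6\right) = 428 \left(-6\right) = -2568$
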